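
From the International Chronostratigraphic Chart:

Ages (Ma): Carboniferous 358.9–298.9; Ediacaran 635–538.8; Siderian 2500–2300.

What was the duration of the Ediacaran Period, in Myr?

96.2 million years

635 − 538.8 = 96.2 million years.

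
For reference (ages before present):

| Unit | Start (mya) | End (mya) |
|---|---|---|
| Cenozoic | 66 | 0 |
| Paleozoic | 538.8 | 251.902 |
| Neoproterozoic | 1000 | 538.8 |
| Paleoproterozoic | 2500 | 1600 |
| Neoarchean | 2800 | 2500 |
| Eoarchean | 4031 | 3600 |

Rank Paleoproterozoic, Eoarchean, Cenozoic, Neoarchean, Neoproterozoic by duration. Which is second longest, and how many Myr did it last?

Neoproterozoic, 461.2 million years

Start − end for each: Paleoproterozoic 2500 − 1600 = 900; Eoarchean 4031 − 3600 = 431; Cenozoic 66 − 0 = 66; Neoarchean 2800 − 2500 = 300; Neoproterozoic 1000 − 538.8 = 461.2.
Ranking these from longest: Paleoproterozoic > Neoproterozoic > Eoarchean > Neoarchean > Cenozoic.
Position 2 in that ranking is Neoproterozoic, which lasted 461.2 Myr.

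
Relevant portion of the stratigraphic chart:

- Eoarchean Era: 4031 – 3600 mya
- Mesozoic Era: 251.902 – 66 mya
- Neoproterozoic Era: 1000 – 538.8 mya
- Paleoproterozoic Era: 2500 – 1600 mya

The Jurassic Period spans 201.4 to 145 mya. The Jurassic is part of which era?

Mesozoic

The Jurassic (201.4–145 Ma) lies entirely within 251.902–66 Ma, the Mesozoic Era.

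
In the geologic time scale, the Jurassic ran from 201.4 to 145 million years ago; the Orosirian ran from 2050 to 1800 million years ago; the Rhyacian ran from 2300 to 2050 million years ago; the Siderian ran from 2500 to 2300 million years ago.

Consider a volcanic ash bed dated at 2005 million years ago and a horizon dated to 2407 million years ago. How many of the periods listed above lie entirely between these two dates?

1

2407 Ma sits inside the Siderian (2500–2300) and 2005 Ma inside the Orosirian (2050–1800); neither of those is wholly between the two dates.
The listed periods lying completely between them are Rhyacian — 1 in all.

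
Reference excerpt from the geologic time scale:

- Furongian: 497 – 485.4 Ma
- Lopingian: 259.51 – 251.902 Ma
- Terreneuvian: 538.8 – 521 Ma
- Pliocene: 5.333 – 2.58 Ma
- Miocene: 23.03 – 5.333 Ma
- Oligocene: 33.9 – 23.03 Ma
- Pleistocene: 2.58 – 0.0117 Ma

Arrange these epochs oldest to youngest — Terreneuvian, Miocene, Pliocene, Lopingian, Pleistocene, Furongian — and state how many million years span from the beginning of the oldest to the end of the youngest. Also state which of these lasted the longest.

Terreneuvian, Furongian, Lopingian, Miocene, Pliocene, Pleistocene; total span 538.7883 Myr; longest is Terreneuvian

Start ages (Ma): Terreneuvian 538.8, Furongian 497, Lopingian 259.51, Miocene 23.03, Pliocene 5.333, Pleistocene 2.58.
Ordered oldest to youngest: Terreneuvian, Furongian, Lopingian, Miocene, Pliocene, Pleistocene.
Span = 538.8 − 0.0117 = 538.7883 Myr.
Durations: Terreneuvian 17.8, Miocene 17.697, Furongian 11.6, Pleistocene 2.5683, Pliocene 2.753, Lopingian 7.608 → longest is Terreneuvian (17.8 Myr).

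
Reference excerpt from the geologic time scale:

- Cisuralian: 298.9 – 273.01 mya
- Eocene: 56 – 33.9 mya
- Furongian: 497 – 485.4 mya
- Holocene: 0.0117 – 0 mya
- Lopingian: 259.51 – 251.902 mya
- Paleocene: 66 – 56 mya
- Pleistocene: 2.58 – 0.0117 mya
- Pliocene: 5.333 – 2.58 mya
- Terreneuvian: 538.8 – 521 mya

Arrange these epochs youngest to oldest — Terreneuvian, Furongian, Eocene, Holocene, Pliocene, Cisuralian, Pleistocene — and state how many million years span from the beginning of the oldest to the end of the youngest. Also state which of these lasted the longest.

Start ages (Ma): Terreneuvian 538.8, Furongian 497, Cisuralian 298.9, Eocene 56, Pliocene 5.333, Pleistocene 2.58, Holocene 0.0117.
Ordered youngest to oldest: Holocene, Pleistocene, Pliocene, Eocene, Cisuralian, Furongian, Terreneuvian.
Span = 538.8 − 0 = 538.8 Myr.
Durations: Pleistocene 2.5683, Pliocene 2.753, Holocene 0.0117, Eocene 22.1, Cisuralian 25.89, Furongian 11.6, Terreneuvian 17.8 → longest is Cisuralian (25.89 Myr).

Holocene → Pleistocene → Pliocene → Eocene → Cisuralian → Furongian → Terreneuvian; total span 538.8 Myr; longest is Cisuralian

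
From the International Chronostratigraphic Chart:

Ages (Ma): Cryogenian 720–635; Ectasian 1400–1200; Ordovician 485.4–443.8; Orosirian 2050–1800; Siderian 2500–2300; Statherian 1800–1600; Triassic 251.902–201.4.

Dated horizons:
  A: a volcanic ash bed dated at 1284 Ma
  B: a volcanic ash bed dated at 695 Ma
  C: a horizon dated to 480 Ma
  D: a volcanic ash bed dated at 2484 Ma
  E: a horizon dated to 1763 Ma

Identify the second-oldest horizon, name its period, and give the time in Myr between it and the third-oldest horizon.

Larger Ma means older, so oldest first: D 2484 > E 1763 > A 1284 > B 695 > C 480.
Counting 2 along gives E (1763 Ma); the excerpt puts that inside the Statherian, 1800–1600 Ma.
Next in line is A (1284 Ma), and 1763 − 1284 = 479 Myr.

E, in the Statherian; 479 million years to A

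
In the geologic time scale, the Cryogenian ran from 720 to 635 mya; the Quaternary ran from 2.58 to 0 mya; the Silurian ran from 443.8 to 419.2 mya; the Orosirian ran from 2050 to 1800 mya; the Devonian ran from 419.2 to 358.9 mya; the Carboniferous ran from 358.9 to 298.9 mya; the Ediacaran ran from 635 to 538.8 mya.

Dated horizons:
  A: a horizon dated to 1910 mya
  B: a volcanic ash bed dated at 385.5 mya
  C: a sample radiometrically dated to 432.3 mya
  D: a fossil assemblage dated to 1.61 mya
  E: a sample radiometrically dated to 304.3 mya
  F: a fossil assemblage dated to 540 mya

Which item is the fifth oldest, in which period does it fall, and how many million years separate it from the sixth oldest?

Sorted oldest-first by Ma: A (1910), F (540), C (432.3), B (385.5), E (304.3), D (1.61).
The fifth oldest is E at 304.3 Ma, which lies in 358.9–298.9 Ma: the Carboniferous.
The sixth oldest is D at 1.61 Ma; separation = |304.3 − 1.61| = 302.69 Myr.

E, in the Carboniferous; 302.69 million years to D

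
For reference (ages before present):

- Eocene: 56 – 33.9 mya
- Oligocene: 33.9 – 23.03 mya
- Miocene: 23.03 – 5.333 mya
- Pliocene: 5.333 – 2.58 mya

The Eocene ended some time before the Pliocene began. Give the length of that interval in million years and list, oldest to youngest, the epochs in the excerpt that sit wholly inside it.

The Eocene closes at 33.9 Ma and the Pliocene opens at 5.333 Ma, so the interval is 33.9 − 5.333 = 28.567 Myr.
An epoch fits inside if it starts at or after 33.9 Ma and ends at or before 5.333 Ma; oldest first that gives Oligocene, Miocene.

28.567 million years; Oligocene, Miocene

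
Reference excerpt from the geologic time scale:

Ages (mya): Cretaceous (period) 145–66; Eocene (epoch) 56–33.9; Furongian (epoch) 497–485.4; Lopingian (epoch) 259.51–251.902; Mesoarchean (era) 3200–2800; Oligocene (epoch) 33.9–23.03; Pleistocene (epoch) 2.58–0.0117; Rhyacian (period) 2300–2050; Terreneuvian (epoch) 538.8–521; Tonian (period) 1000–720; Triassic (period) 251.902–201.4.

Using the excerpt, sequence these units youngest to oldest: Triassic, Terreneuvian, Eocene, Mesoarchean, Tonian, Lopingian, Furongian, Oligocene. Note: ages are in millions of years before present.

The oldest of these is Mesoarchean (starts 3200 Ma) and the youngest is Oligocene (ends 23.03 Ma).
In between, by decreasing start age: Tonian (1000), Terreneuvian (538.8), Furongian (497), Lopingian (259.51), Triassic (251.902), Eocene (56).
Listing youngest first means reversing that sequence.

Oligocene → Eocene → Triassic → Lopingian → Furongian → Terreneuvian → Tonian → Mesoarchean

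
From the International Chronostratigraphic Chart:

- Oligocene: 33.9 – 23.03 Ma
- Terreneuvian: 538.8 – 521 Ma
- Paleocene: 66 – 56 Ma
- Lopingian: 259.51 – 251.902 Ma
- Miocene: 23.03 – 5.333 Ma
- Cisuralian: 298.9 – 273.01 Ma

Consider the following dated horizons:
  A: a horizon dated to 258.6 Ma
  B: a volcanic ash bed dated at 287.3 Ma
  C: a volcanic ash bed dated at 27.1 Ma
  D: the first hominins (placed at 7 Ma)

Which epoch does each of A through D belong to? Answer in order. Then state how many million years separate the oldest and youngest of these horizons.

A — Lopingian; B — Cisuralian; C — Oligocene; D — Miocene; span 280.3 million years

Match each age against the start–end ranges in the excerpt: A = 258.6 Ma → Lopingian (259.51–251.902); B = 287.3 Ma → Cisuralian (298.9–273.01); C = 27.1 Ma → Oligocene (33.9–23.03); D = 7 Ma → Miocene (23.03–5.333).
The largest age is 287.3 Ma and the smallest is 7 Ma; their difference is 280.3 Myr.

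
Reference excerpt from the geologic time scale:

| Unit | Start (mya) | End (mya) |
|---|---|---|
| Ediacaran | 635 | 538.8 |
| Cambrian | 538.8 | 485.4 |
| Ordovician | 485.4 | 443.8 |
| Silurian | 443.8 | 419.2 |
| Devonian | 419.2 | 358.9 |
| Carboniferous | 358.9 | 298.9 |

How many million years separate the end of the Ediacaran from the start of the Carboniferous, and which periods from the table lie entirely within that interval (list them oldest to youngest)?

179.9 million years; Cambrian, Ordovician, Silurian, Devonian

The Ediacaran closes at 538.8 Ma and the Carboniferous opens at 358.9 Ma, so the interval is 538.8 − 358.9 = 179.9 Myr.
A period fits inside if it starts at or after 538.8 Ma and ends at or before 358.9 Ma; oldest first that gives Cambrian, Ordovician, Silurian, Devonian.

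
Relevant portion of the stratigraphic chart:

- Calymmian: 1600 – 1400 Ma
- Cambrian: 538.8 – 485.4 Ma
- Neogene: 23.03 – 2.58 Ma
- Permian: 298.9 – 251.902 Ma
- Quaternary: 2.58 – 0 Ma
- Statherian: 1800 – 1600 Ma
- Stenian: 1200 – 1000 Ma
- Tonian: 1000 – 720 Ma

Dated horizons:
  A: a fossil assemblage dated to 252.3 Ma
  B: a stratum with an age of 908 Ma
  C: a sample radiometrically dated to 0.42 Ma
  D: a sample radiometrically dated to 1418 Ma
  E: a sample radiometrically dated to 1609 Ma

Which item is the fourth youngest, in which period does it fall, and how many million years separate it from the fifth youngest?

D, in the Calymmian; 191 million years to E

Smaller Ma means younger, so youngest first: C 0.42 < A 252.3 < B 908 < D 1418 < E 1609.
Counting 4 along gives D (1418 Ma); the excerpt puts that inside the Calymmian, 1600–1400 Ma.
Next in line is E (1609 Ma), and 1609 − 1418 = 191 Myr.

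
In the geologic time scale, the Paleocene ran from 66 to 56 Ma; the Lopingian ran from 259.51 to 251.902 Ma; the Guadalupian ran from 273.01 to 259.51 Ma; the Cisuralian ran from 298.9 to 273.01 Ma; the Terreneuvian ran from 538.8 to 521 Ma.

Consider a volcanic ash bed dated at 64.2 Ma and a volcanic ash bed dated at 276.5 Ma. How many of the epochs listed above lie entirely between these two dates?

The older date is 276.5 Ma and the younger is 64.2 Ma.
Epochs with start < 276.5 and end > 64.2 Ma: Guadalupian (273.01–259.51), Lopingian (259.51–251.902).
That is 2 complete epochs.

2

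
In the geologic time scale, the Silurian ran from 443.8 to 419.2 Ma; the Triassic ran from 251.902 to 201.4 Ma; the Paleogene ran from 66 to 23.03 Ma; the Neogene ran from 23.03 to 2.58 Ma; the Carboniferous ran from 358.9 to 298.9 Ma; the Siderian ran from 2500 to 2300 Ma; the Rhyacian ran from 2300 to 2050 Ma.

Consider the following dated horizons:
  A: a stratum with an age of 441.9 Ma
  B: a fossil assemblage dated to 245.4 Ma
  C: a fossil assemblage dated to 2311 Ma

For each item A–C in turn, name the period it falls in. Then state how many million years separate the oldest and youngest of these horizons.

A: 441.9 Ma lies in 443.8–419.2 Ma, so Silurian.
B: 245.4 Ma lies in 251.902–201.4 Ma, so Triassic.
C: 2311 Ma lies in 2500–2300 Ma, so Siderian.
Oldest = 2311 Ma, youngest = 245.4 Ma → span 2065.6 Myr.

A — Silurian; B — Triassic; C — Siderian; span 2065.6 million years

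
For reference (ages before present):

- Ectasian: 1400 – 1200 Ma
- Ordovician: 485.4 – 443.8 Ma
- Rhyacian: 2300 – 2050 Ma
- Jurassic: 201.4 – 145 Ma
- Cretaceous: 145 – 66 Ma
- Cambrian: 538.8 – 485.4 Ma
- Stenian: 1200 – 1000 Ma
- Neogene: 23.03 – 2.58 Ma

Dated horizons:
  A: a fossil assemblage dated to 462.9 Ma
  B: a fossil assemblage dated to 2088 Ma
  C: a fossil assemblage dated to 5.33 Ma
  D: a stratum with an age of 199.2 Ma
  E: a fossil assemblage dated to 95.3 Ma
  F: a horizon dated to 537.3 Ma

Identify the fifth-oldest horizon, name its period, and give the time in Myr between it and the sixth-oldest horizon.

Larger Ma means older, so oldest first: B 2088 > F 537.3 > A 462.9 > D 199.2 > E 95.3 > C 5.33.
Counting 5 along gives E (95.3 Ma); the excerpt puts that inside the Cretaceous, 145–66 Ma.
Next in line is C (5.33 Ma), and 95.3 − 5.33 = 89.97 Myr.

E, in the Cretaceous; 89.97 million years to C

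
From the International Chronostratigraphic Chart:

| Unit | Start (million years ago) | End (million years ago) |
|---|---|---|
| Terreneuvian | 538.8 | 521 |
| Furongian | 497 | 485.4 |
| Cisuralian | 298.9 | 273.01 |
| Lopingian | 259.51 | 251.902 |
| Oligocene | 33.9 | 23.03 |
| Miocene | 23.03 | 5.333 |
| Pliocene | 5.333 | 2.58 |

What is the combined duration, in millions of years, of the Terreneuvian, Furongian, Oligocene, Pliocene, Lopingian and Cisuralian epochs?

Each duration: Terreneuvian = 17.8; Furongian = 11.6; Oligocene = 10.87; Pliocene = 2.753; Lopingian = 7.608; Cisuralian = 25.89.
Sum: 17.8 + 11.6 + 10.87 + 2.753 + 7.608 + 25.89 = 76.521 Myr.

76.521 million years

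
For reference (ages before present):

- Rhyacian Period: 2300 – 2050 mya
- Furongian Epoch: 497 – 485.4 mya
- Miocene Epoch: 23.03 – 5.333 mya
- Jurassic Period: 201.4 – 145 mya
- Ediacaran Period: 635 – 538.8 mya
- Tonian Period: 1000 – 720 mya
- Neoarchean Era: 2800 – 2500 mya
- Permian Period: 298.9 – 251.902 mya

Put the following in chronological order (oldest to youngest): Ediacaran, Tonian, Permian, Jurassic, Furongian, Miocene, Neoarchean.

Neoarchean, then Tonian, then Ediacaran, then Furongian, then Permian, then Jurassic, then Miocene

The oldest of these is Neoarchean (starts 2800 Ma) and the youngest is Miocene (ends 5.333 Ma).
In between, by decreasing start age: Tonian (1000), Ediacaran (635), Furongian (497), Permian (298.9), Jurassic (201.4).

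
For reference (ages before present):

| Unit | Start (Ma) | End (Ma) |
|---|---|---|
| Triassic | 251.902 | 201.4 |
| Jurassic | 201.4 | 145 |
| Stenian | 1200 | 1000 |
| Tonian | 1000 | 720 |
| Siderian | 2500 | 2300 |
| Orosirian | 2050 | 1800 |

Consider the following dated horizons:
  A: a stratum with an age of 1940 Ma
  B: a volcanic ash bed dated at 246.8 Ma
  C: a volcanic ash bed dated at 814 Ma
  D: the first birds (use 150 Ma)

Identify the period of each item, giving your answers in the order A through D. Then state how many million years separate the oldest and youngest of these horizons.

A — Orosirian; B — Triassic; C — Tonian; D — Jurassic; span 1790 million years

Match each age against the start–end ranges in the excerpt: A = 1940 Ma → Orosirian (2050–1800); B = 246.8 Ma → Triassic (251.902–201.4); C = 814 Ma → Tonian (1000–720); D = 150 Ma → Jurassic (201.4–145).
The largest age is 1940 Ma and the smallest is 150 Ma; their difference is 1790 Myr.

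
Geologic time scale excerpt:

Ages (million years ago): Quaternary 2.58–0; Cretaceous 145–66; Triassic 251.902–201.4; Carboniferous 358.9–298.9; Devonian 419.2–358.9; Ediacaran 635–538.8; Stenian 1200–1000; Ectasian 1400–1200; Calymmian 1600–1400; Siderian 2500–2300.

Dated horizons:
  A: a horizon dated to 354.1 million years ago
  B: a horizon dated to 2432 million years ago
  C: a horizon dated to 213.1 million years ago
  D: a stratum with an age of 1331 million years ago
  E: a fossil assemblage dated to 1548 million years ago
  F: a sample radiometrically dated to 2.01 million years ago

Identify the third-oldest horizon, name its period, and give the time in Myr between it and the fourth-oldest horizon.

D, in the Ectasian; 976.9 million years to A

Larger Ma means older, so oldest first: B 2432 > E 1548 > D 1331 > A 354.1 > C 213.1 > F 2.01.
Counting 3 along gives D (1331 Ma); the excerpt puts that inside the Ectasian, 1400–1200 Ma.
Next in line is A (354.1 Ma), and 1331 − 354.1 = 976.9 Myr.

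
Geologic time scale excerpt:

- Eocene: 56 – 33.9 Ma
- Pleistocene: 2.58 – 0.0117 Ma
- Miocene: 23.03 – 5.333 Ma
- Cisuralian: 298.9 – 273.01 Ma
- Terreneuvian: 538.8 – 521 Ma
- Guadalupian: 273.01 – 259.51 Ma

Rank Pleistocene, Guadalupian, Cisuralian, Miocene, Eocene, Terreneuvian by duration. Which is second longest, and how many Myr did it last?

Eocene, 22.1 million years

Durations: Pleistocene 2.5683; Guadalupian 13.5; Cisuralian 25.89; Miocene 17.697; Eocene 22.1; Terreneuvian 17.8 Myr.
Sorted longest-first: Cisuralian (25.89), Eocene (22.1), Terreneuvian (17.8), Miocene (17.697), Guadalupian (13.5), Pleistocene (2.5683).
The second longest is Eocene at 22.1 Myr.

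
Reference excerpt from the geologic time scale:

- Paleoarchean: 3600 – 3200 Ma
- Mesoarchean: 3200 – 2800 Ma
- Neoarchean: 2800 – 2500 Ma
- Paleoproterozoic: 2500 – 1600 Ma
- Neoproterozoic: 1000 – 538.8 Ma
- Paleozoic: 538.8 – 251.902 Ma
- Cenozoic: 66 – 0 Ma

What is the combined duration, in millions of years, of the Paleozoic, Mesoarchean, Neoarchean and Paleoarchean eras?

Each duration: Paleozoic = 286.898; Mesoarchean = 400; Neoarchean = 300; Paleoarchean = 400.
Sum: 286.898 + 400 + 300 + 400 = 1386.898 Myr.

1386.898 million years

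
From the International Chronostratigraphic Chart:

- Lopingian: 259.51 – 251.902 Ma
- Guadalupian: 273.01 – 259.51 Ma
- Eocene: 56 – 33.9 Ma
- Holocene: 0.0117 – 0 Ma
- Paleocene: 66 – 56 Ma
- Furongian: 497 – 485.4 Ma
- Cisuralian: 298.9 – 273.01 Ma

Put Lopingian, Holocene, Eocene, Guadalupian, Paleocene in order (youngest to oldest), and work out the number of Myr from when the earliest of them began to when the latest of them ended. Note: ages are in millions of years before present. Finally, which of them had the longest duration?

From the excerpt: Lopingian 259.51–251.902; Holocene 0.0117–0; Eocene 56–33.9; Guadalupian 273.01–259.51; Paleocene 66–56 (Ma).
Larger Ma is earlier, so the oldest is Guadalupian and the youngest is Holocene; youngest to oldest: Holocene, Eocene, Paleocene, Lopingian, Guadalupian.
Oldest start 273.01 minus youngest end 0 gives 273.01 Myr overall.
Individual lengths (start − end): Paleocene 10; Guadalupian 13.5; Eocene 22.1; Holocene 0.0117; Lopingian 7.608. The largest is Eocene at 22.1 Myr.

Holocene, Eocene, Paleocene, Lopingian, Guadalupian; total span 273.01 Myr; longest is Eocene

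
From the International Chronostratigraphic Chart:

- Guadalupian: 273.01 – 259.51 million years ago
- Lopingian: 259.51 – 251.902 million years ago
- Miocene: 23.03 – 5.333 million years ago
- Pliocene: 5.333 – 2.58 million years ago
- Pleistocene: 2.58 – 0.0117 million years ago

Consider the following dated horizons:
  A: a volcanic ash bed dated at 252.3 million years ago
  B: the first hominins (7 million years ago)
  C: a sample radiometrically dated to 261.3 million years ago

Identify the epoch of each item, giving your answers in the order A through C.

A — Lopingian; B — Miocene; C — Guadalupian

A: 252.3 Ma lies in 259.51–251.902 Ma, so Lopingian.
B: 7 Ma lies in 23.03–5.333 Ma, so Miocene.
C: 261.3 Ma lies in 273.01–259.51 Ma, so Guadalupian.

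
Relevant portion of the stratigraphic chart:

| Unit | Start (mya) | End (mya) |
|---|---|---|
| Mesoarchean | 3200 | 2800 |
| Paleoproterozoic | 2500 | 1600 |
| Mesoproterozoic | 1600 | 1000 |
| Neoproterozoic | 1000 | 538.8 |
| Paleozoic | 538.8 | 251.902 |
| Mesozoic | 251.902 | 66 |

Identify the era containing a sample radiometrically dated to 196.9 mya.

196.9 Ma lies between 251.902 and 66 Ma, so it falls in the Mesozoic.

Mesozoic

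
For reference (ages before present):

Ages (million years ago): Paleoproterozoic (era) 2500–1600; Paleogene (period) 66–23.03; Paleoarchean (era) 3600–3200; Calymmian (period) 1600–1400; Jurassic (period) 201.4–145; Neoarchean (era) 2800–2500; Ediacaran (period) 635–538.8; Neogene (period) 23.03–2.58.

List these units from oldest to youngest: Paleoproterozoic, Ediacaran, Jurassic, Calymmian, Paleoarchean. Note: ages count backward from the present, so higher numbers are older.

Paleoarchean, Paleoproterozoic, Calymmian, Ediacaran, Jurassic

Read off each span (Ma): Paleoproterozoic 2500–1600; Ediacaran 635–538.8; Jurassic 201.4–145; Calymmian 1600–1400; Paleoarchean 3600–3200.
Larger Ma is older, so oldest→youngest is Paleoarchean, Paleoproterozoic, Calymmian, Ediacaran, Jurassic.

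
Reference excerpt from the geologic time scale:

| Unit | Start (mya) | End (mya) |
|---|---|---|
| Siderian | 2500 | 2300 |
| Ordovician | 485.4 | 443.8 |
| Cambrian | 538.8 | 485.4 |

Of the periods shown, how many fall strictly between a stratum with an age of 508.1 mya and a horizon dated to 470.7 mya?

0

The older date is 508.1 Ma and the younger is 470.7 Ma.
No period both begins after 508.1 Ma and ends before 470.7 Ma, so the count is 0.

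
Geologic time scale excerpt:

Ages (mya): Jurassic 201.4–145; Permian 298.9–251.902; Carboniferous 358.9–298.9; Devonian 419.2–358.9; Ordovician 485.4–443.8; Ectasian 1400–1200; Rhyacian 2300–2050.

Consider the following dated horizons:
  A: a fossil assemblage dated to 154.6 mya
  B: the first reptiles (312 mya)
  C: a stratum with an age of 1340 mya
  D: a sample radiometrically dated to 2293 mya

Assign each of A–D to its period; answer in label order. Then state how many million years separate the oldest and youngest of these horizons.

A: 154.6 Ma lies in 201.4–145 Ma, so Jurassic.
B: 312 Ma lies in 358.9–298.9 Ma, so Carboniferous.
C: 1340 Ma lies in 1400–1200 Ma, so Ectasian.
D: 2293 Ma lies in 2300–2050 Ma, so Rhyacian.
Oldest = 2293 Ma, youngest = 154.6 Ma → span 2138.4 Myr.

A — Jurassic; B — Carboniferous; C — Ectasian; D — Rhyacian; span 2138.4 million years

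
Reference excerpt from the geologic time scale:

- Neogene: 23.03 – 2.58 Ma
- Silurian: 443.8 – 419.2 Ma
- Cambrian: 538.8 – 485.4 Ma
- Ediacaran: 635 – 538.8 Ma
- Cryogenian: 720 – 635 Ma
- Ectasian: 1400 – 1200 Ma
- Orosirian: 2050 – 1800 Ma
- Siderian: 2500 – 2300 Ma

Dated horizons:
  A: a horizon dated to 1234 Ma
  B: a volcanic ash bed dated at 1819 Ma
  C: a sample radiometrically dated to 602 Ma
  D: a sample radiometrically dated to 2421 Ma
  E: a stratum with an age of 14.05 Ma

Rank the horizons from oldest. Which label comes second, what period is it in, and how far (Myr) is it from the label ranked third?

B, in the Orosirian; 585 million years to A

Sorted oldest-first by Ma: D (2421), B (1819), A (1234), C (602), E (14.05).
The second oldest is B at 1819 Ma, which lies in 2050–1800 Ma: the Orosirian.
The third oldest is A at 1234 Ma; separation = |1819 − 1234| = 585 Myr.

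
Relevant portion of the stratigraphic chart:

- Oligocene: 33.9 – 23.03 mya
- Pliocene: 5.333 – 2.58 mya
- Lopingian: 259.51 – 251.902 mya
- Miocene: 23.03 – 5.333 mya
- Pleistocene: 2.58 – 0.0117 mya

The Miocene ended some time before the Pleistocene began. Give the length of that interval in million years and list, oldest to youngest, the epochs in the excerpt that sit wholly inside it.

2.753 million years; Pliocene

End of Miocene = 5.333 Ma; start of Pleistocene = 2.58 Ma.
Gap = 5.333 − 2.58 = 2.753 Myr.
Epochs wholly inside 5.333–2.58 Ma: Pliocene (5.333–2.58).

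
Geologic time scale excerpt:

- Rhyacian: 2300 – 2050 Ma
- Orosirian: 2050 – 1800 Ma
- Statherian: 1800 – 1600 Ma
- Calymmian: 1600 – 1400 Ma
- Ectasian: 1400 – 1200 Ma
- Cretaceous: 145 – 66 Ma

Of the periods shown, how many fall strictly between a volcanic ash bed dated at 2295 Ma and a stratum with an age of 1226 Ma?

The older date is 2295 Ma and the younger is 1226 Ma.
Periods with start < 2295 and end > 1226 Ma: Orosirian (2050–1800), Statherian (1800–1600), Calymmian (1600–1400).
That is 3 complete periods.

3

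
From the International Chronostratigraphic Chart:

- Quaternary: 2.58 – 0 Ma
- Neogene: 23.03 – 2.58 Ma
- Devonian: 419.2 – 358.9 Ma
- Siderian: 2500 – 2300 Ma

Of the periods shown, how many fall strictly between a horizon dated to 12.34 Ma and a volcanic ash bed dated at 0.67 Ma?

The older date is 12.34 Ma and the younger is 0.67 Ma.
No period both begins after 12.34 Ma and ends before 0.67 Ma, so the count is 0.

0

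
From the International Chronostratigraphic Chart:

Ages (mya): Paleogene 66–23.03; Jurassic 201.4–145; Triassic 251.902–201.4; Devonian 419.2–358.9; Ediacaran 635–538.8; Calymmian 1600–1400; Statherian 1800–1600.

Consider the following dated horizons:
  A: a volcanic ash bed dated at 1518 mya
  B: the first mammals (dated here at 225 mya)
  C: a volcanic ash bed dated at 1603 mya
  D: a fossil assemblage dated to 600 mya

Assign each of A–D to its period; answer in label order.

A: 1518 Ma lies in 1600–1400 Ma, so Calymmian.
B: 225 Ma lies in 251.902–201.4 Ma, so Triassic.
C: 1603 Ma lies in 1800–1600 Ma, so Statherian.
D: 600 Ma lies in 635–538.8 Ma, so Ediacaran.

A — Calymmian; B — Triassic; C — Statherian; D — Ediacaran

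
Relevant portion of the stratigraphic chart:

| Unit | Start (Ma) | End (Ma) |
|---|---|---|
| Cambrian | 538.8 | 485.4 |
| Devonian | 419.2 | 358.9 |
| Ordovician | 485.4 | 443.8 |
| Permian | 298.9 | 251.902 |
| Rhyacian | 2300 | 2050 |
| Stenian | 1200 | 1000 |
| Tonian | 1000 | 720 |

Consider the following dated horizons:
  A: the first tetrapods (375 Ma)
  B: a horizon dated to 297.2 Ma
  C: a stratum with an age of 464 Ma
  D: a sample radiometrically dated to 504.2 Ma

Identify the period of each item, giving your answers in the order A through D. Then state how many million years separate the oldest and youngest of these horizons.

A — Devonian; B — Permian; C — Ordovician; D — Cambrian; span 207 million years

A: 375 Ma lies in 419.2–358.9 Ma, so Devonian.
B: 297.2 Ma lies in 298.9–251.902 Ma, so Permian.
C: 464 Ma lies in 485.4–443.8 Ma, so Ordovician.
D: 504.2 Ma lies in 538.8–485.4 Ma, so Cambrian.
Oldest = 504.2 Ma, youngest = 297.2 Ma → span 207 Myr.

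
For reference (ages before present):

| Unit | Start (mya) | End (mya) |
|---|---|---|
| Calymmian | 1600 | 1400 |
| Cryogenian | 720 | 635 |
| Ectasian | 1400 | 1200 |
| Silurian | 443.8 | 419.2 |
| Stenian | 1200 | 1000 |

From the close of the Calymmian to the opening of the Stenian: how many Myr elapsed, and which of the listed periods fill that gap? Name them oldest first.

End of Calymmian = 1400 Ma; start of Stenian = 1200 Ma.
Gap = 1400 − 1200 = 200 Myr.
Periods wholly inside 1400–1200 Ma: Ectasian (1400–1200).

200 million years; Ectasian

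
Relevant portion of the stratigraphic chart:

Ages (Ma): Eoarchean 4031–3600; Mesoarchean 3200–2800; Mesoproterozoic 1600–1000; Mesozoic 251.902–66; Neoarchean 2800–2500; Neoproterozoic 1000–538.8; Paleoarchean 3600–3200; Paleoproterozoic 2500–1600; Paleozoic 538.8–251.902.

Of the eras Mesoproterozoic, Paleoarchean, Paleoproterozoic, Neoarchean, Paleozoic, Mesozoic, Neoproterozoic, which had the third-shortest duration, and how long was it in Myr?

Neoarchean, 300 million years

Durations: Mesoproterozoic 600; Paleoarchean 400; Paleoproterozoic 900; Neoarchean 300; Paleozoic 286.898; Mesozoic 185.902; Neoproterozoic 461.2 Myr.
Sorted shortest-first: Mesozoic (185.902), Paleozoic (286.898), Neoarchean (300), Paleoarchean (400), Neoproterozoic (461.2), Mesoproterozoic (600), Paleoproterozoic (900).
The third shortest is Neoarchean at 300 Myr.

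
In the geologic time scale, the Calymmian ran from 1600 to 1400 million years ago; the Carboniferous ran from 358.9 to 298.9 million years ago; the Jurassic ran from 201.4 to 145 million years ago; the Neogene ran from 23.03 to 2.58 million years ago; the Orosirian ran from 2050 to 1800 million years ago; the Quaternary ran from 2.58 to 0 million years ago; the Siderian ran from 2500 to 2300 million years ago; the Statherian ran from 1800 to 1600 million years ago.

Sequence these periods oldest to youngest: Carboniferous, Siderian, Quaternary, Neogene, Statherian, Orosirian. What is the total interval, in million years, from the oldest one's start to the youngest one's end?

Siderian, Orosirian, Statherian, Carboniferous, Neogene, Quaternary; total span 2500 Myr

Start ages (Ma): Siderian 2500, Orosirian 2050, Statherian 1800, Carboniferous 358.9, Neogene 23.03, Quaternary 2.58.
Ordered oldest to youngest: Siderian, Orosirian, Statherian, Carboniferous, Neogene, Quaternary.
Span = 2500 − 0 = 2500 Myr.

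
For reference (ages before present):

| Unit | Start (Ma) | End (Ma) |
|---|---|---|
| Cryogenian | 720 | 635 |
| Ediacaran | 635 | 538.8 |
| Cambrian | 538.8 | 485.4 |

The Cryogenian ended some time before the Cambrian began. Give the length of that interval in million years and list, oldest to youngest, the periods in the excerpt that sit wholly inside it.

96.2 million years; Ediacaran

End of Cryogenian = 635 Ma; start of Cambrian = 538.8 Ma.
Gap = 635 − 538.8 = 96.2 Myr.
Periods wholly inside 635–538.8 Ma: Ediacaran (635–538.8).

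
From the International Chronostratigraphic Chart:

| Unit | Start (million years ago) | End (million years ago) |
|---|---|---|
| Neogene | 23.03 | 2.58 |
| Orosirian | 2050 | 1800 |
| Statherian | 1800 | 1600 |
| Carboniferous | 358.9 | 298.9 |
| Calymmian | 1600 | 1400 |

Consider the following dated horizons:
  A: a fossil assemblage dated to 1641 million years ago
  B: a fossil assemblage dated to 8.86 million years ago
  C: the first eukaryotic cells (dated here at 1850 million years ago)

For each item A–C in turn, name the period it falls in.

A: 1641 Ma lies in 1800–1600 Ma, so Statherian.
B: 8.86 Ma lies in 23.03–2.58 Ma, so Neogene.
C: 1850 Ma lies in 2050–1800 Ma, so Orosirian.

A — Statherian; B — Neogene; C — Orosirian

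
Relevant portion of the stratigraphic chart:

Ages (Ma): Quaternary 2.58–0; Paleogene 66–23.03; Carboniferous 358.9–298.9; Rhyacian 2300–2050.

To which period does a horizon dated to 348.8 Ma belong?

Carboniferous

348.8 Ma lies between 358.9 and 298.9 Ma, so it falls in the Carboniferous.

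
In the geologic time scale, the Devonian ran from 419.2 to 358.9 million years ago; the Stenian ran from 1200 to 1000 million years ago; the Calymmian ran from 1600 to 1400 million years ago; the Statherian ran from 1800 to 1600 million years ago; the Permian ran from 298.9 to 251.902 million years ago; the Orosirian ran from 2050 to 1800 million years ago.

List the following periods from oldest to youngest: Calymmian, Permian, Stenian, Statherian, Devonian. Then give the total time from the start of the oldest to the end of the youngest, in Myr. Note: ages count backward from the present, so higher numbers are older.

From the excerpt: Calymmian 1600–1400; Permian 298.9–251.902; Stenian 1200–1000; Statherian 1800–1600; Devonian 419.2–358.9 (Ma).
Larger Ma is earlier, so the oldest is Statherian and the youngest is Permian; oldest to youngest: Statherian, Calymmian, Stenian, Devonian, Permian.
Oldest start 1800 minus youngest end 251.902 gives 1548.098 Myr overall.

Statherian, Calymmian, Stenian, Devonian, Permian; total span 1548.098 Myr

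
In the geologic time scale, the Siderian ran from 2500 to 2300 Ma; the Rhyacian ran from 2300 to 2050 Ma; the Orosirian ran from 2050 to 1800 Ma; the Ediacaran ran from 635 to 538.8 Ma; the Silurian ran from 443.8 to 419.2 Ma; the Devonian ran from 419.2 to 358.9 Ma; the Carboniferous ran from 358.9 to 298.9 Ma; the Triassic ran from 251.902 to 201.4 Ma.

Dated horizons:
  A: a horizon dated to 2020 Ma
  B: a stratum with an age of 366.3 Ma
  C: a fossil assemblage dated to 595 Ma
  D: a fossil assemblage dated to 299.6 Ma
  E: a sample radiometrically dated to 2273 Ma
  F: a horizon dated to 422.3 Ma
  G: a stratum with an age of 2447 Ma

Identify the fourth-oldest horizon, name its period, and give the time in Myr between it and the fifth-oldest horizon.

Sorted oldest-first by Ma: G (2447), E (2273), A (2020), C (595), F (422.3), B (366.3), D (299.6).
The fourth oldest is C at 595 Ma, which lies in 635–538.8 Ma: the Ediacaran.
The fifth oldest is F at 422.3 Ma; separation = |595 − 422.3| = 172.7 Myr.

C, in the Ediacaran; 172.7 million years to F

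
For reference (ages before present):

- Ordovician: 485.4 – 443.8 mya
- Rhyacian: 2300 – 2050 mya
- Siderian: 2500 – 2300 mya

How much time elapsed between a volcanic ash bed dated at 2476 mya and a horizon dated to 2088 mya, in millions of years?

2476 − 2088 = 388 million years.

388 million years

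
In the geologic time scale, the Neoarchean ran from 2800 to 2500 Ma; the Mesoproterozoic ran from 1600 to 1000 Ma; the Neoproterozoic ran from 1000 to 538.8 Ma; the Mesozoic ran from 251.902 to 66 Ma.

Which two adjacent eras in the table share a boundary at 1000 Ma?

Mesoproterozoic and Neoproterozoic

The Mesoproterozoic ends at 1000 Ma and the Neoproterozoic begins at 1000 Ma, so they share that boundary.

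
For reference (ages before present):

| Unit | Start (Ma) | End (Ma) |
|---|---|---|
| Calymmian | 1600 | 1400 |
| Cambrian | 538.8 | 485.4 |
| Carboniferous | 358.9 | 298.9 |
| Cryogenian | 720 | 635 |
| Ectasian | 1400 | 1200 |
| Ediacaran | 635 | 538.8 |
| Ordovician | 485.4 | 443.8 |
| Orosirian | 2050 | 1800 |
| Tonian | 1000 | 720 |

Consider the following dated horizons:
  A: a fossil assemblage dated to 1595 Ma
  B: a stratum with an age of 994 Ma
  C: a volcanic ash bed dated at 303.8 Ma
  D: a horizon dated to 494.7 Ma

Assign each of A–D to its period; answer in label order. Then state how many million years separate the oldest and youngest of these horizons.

A: 1595 Ma lies in 1600–1400 Ma, so Calymmian.
B: 994 Ma lies in 1000–720 Ma, so Tonian.
C: 303.8 Ma lies in 358.9–298.9 Ma, so Carboniferous.
D: 494.7 Ma lies in 538.8–485.4 Ma, so Cambrian.
Oldest = 1595 Ma, youngest = 303.8 Ma → span 1291.2 Myr.

A — Calymmian; B — Tonian; C — Carboniferous; D — Cambrian; span 1291.2 million years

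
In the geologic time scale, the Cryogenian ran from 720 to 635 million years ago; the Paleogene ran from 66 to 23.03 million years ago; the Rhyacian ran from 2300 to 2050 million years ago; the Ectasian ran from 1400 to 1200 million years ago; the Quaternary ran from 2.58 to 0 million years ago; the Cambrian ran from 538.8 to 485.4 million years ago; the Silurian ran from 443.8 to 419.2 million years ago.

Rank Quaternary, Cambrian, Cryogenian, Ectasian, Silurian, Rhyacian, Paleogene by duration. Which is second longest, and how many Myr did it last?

Ectasian, 200 million years

Durations: Quaternary 2.58; Cambrian 53.4; Cryogenian 85; Ectasian 200; Silurian 24.6; Rhyacian 250; Paleogene 42.97 Myr.
Sorted longest-first: Rhyacian (250), Ectasian (200), Cryogenian (85), Cambrian (53.4), Paleogene (42.97), Silurian (24.6), Quaternary (2.58).
The second longest is Ectasian at 200 Myr.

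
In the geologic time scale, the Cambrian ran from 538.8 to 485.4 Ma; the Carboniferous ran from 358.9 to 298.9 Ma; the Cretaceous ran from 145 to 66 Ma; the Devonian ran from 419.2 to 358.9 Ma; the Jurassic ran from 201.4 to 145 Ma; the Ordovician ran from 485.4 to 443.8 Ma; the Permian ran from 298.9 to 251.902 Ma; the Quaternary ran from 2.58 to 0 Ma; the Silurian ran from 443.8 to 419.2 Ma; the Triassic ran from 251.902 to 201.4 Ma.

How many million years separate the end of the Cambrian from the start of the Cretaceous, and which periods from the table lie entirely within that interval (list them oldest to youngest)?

End of Cambrian = 485.4 Ma; start of Cretaceous = 145 Ma.
Gap = 485.4 − 145 = 340.4 Myr.
Periods wholly inside 485.4–145 Ma: Ordovician (485.4–443.8), Silurian (443.8–419.2), Devonian (419.2–358.9), Carboniferous (358.9–298.9), Permian (298.9–251.902), Triassic (251.902–201.4), Jurassic (201.4–145).

340.4 million years; Ordovician, Silurian, Devonian, Carboniferous, Permian, Triassic, Jurassic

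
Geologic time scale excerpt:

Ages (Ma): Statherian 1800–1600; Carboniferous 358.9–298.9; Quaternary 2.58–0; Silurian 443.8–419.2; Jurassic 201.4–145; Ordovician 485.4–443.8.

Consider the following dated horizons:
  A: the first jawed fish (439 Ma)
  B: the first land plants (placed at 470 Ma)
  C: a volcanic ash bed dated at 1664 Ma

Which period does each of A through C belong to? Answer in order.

A: 439 Ma lies in 443.8–419.2 Ma, so Silurian.
B: 470 Ma lies in 485.4–443.8 Ma, so Ordovician.
C: 1664 Ma lies in 1800–1600 Ma, so Statherian.

A — Silurian; B — Ordovician; C — Statherian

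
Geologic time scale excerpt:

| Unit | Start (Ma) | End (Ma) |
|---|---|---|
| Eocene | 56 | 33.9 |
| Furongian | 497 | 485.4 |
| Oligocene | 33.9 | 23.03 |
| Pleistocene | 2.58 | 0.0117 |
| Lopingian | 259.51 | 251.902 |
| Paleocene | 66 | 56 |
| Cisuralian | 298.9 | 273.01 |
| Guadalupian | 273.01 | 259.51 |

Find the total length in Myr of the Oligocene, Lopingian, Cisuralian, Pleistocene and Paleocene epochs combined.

56.9363 million years

Each duration: Oligocene = 10.87; Lopingian = 7.608; Cisuralian = 25.89; Pleistocene = 2.5683; Paleocene = 10.
Sum: 10.87 + 7.608 + 25.89 + 2.5683 + 10 = 56.9363 Myr.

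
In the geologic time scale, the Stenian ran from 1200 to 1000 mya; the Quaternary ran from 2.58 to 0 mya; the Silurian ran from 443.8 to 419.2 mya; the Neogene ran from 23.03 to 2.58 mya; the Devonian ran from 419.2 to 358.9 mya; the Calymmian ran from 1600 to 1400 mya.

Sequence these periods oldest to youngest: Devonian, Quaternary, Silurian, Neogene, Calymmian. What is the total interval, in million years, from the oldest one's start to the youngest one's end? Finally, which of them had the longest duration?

Calymmian, Silurian, Devonian, Neogene, Quaternary; total span 1600 Myr; longest is Calymmian

From the excerpt: Devonian 419.2–358.9; Quaternary 2.58–0; Silurian 443.8–419.2; Neogene 23.03–2.58; Calymmian 1600–1400 (Ma).
Larger Ma is earlier, so the oldest is Calymmian and the youngest is Quaternary; oldest to youngest: Calymmian, Silurian, Devonian, Neogene, Quaternary.
Oldest start 1600 minus youngest end 0 gives 1600 Myr overall.
Individual lengths (start − end): Neogene 20.45; Devonian 60.3; Calymmian 200; Quaternary 2.58; Silurian 24.6. The largest is Calymmian at 200 Myr.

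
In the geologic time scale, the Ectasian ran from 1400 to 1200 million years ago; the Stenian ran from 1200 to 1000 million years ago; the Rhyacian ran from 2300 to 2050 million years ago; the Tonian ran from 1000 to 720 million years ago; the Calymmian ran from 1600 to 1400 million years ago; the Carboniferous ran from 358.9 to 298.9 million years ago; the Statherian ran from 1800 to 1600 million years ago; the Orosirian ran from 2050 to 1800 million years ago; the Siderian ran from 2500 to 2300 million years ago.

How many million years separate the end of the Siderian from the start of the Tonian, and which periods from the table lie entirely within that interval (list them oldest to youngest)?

1300 million years; Rhyacian, Orosirian, Statherian, Calymmian, Ectasian, Stenian

End of Siderian = 2300 Ma; start of Tonian = 1000 Ma.
Gap = 2300 − 1000 = 1300 Myr.
Periods wholly inside 2300–1000 Ma: Rhyacian (2300–2050), Orosirian (2050–1800), Statherian (1800–1600), Calymmian (1600–1400), Ectasian (1400–1200), Stenian (1200–1000).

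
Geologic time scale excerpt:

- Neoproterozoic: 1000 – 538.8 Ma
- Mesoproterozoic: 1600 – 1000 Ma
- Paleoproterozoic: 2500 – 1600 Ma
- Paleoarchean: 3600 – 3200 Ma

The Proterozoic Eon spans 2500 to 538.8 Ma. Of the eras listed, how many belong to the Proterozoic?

Eras inside 2500–538.8 Ma: Paleoproterozoic, Mesoproterozoic, Neoproterozoic — 3 in total.

3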